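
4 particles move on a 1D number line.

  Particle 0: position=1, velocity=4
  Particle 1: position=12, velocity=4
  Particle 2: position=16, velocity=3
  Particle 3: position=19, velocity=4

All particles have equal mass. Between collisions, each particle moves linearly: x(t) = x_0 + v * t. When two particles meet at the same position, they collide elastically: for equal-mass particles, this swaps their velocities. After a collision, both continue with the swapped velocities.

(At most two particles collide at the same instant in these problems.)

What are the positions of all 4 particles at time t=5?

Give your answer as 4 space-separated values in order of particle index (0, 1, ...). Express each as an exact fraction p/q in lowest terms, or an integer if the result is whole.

Collision at t=4: particles 1 and 2 swap velocities; positions: p0=17 p1=28 p2=28 p3=35; velocities now: v0=4 v1=3 v2=4 v3=4
Advance to t=5 (no further collisions before then); velocities: v0=4 v1=3 v2=4 v3=4; positions = 21 31 32 39

Answer: 21 31 32 39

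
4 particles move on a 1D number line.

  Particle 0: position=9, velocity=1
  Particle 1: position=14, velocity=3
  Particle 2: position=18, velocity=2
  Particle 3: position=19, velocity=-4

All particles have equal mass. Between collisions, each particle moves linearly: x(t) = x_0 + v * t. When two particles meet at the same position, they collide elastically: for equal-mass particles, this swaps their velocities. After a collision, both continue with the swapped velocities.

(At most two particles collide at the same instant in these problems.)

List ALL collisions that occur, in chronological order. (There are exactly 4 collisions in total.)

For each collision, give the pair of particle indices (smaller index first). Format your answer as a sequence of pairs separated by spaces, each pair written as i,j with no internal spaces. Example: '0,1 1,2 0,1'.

Answer: 2,3 1,2 0,1 2,3

Derivation:
Collision at t=1/6: particles 2 and 3 swap velocities; positions: p0=55/6 p1=29/2 p2=55/3 p3=55/3; velocities now: v0=1 v1=3 v2=-4 v3=2
Collision at t=5/7: particles 1 and 2 swap velocities; positions: p0=68/7 p1=113/7 p2=113/7 p3=136/7; velocities now: v0=1 v1=-4 v2=3 v3=2
Collision at t=2: particles 0 and 1 swap velocities; positions: p0=11 p1=11 p2=20 p3=22; velocities now: v0=-4 v1=1 v2=3 v3=2
Collision at t=4: particles 2 and 3 swap velocities; positions: p0=3 p1=13 p2=26 p3=26; velocities now: v0=-4 v1=1 v2=2 v3=3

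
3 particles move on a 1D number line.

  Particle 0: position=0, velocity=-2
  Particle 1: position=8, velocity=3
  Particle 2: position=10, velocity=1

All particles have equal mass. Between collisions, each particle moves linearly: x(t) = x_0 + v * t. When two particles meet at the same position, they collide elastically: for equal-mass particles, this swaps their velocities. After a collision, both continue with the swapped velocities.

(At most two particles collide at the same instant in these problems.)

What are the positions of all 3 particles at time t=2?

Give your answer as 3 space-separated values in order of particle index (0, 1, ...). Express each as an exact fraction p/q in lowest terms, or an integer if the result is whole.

Answer: -4 12 14

Derivation:
Collision at t=1: particles 1 and 2 swap velocities; positions: p0=-2 p1=11 p2=11; velocities now: v0=-2 v1=1 v2=3
Advance to t=2 (no further collisions before then); velocities: v0=-2 v1=1 v2=3; positions = -4 12 14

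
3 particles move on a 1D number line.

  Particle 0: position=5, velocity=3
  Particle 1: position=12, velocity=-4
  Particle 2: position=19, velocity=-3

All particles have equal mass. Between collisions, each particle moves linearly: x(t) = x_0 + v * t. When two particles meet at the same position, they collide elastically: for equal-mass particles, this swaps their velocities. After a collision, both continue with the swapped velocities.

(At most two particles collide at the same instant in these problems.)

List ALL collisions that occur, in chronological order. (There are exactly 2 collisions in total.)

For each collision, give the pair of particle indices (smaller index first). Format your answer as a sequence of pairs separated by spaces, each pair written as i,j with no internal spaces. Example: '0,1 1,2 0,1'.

Collision at t=1: particles 0 and 1 swap velocities; positions: p0=8 p1=8 p2=16; velocities now: v0=-4 v1=3 v2=-3
Collision at t=7/3: particles 1 and 2 swap velocities; positions: p0=8/3 p1=12 p2=12; velocities now: v0=-4 v1=-3 v2=3

Answer: 0,1 1,2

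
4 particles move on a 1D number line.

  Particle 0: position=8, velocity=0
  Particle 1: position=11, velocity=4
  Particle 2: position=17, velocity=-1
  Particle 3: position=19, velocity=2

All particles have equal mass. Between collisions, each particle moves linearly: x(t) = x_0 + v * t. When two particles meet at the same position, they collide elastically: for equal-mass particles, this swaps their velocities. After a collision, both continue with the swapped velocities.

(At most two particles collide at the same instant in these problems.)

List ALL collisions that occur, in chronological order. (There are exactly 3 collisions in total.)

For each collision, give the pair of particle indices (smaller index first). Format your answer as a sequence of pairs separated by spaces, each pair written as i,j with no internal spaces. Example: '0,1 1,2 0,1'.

Answer: 1,2 2,3 0,1

Derivation:
Collision at t=6/5: particles 1 and 2 swap velocities; positions: p0=8 p1=79/5 p2=79/5 p3=107/5; velocities now: v0=0 v1=-1 v2=4 v3=2
Collision at t=4: particles 2 and 3 swap velocities; positions: p0=8 p1=13 p2=27 p3=27; velocities now: v0=0 v1=-1 v2=2 v3=4
Collision at t=9: particles 0 and 1 swap velocities; positions: p0=8 p1=8 p2=37 p3=47; velocities now: v0=-1 v1=0 v2=2 v3=4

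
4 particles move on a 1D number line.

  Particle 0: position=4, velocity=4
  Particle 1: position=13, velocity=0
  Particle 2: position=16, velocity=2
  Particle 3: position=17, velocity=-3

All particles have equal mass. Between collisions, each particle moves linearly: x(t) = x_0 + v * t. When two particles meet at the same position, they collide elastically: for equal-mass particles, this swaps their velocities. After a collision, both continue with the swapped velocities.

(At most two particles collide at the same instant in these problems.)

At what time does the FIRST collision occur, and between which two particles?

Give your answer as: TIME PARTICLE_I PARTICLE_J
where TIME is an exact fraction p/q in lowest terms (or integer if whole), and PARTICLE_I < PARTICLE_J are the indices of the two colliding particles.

Pair (0,1): pos 4,13 vel 4,0 -> gap=9, closing at 4/unit, collide at t=9/4
Pair (1,2): pos 13,16 vel 0,2 -> not approaching (rel speed -2 <= 0)
Pair (2,3): pos 16,17 vel 2,-3 -> gap=1, closing at 5/unit, collide at t=1/5
Earliest collision: t=1/5 between 2 and 3

Answer: 1/5 2 3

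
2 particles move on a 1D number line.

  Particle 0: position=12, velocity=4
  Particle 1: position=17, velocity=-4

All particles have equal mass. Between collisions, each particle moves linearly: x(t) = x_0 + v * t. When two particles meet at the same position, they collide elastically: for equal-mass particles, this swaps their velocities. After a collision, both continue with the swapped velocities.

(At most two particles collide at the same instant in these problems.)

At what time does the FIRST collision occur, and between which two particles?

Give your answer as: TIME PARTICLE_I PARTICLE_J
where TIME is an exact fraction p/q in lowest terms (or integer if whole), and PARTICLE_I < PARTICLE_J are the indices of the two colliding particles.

Answer: 5/8 0 1

Derivation:
Pair (0,1): pos 12,17 vel 4,-4 -> gap=5, closing at 8/unit, collide at t=5/8
Earliest collision: t=5/8 between 0 and 1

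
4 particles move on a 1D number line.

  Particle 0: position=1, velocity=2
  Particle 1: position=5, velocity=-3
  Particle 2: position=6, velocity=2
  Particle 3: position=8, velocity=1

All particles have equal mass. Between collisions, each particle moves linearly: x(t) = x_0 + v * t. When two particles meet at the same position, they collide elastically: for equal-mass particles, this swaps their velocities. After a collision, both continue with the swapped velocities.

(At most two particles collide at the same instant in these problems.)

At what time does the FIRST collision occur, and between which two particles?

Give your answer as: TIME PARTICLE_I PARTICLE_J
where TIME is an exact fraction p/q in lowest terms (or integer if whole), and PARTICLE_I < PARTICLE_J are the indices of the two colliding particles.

Pair (0,1): pos 1,5 vel 2,-3 -> gap=4, closing at 5/unit, collide at t=4/5
Pair (1,2): pos 5,6 vel -3,2 -> not approaching (rel speed -5 <= 0)
Pair (2,3): pos 6,8 vel 2,1 -> gap=2, closing at 1/unit, collide at t=2
Earliest collision: t=4/5 between 0 and 1

Answer: 4/5 0 1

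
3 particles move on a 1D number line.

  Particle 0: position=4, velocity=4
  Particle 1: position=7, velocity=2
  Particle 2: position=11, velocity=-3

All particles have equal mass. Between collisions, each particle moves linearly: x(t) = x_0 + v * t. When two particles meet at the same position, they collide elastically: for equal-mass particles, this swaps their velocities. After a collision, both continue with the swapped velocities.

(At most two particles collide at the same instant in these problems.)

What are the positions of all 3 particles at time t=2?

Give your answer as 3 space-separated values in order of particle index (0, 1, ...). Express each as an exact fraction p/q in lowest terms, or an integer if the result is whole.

Answer: 5 11 12

Derivation:
Collision at t=4/5: particles 1 and 2 swap velocities; positions: p0=36/5 p1=43/5 p2=43/5; velocities now: v0=4 v1=-3 v2=2
Collision at t=1: particles 0 and 1 swap velocities; positions: p0=8 p1=8 p2=9; velocities now: v0=-3 v1=4 v2=2
Collision at t=3/2: particles 1 and 2 swap velocities; positions: p0=13/2 p1=10 p2=10; velocities now: v0=-3 v1=2 v2=4
Advance to t=2 (no further collisions before then); velocities: v0=-3 v1=2 v2=4; positions = 5 11 12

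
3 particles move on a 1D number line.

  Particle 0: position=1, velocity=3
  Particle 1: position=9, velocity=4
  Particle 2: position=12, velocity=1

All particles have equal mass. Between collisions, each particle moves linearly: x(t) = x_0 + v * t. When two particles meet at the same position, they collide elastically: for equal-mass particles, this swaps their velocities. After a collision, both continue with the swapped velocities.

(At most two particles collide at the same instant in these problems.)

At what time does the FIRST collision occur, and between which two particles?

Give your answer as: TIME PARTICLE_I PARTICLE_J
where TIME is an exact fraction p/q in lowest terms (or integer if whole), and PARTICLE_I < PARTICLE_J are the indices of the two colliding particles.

Answer: 1 1 2

Derivation:
Pair (0,1): pos 1,9 vel 3,4 -> not approaching (rel speed -1 <= 0)
Pair (1,2): pos 9,12 vel 4,1 -> gap=3, closing at 3/unit, collide at t=1
Earliest collision: t=1 between 1 and 2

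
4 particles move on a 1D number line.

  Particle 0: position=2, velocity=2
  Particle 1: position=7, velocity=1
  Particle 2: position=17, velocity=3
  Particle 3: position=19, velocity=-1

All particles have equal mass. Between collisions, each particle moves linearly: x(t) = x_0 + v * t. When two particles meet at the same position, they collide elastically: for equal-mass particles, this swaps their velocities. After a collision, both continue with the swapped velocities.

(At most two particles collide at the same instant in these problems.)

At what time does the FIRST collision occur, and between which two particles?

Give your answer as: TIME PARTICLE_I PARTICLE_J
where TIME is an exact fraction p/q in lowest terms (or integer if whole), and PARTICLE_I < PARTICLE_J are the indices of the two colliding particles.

Answer: 1/2 2 3

Derivation:
Pair (0,1): pos 2,7 vel 2,1 -> gap=5, closing at 1/unit, collide at t=5
Pair (1,2): pos 7,17 vel 1,3 -> not approaching (rel speed -2 <= 0)
Pair (2,3): pos 17,19 vel 3,-1 -> gap=2, closing at 4/unit, collide at t=1/2
Earliest collision: t=1/2 between 2 and 3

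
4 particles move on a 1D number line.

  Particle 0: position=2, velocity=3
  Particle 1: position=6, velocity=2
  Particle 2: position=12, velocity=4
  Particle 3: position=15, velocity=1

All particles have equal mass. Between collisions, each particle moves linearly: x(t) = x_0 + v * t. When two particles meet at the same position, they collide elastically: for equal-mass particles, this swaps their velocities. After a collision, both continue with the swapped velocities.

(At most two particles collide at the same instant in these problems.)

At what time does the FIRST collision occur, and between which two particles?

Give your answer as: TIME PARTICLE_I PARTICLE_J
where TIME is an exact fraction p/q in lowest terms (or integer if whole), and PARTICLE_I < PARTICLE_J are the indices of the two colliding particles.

Pair (0,1): pos 2,6 vel 3,2 -> gap=4, closing at 1/unit, collide at t=4
Pair (1,2): pos 6,12 vel 2,4 -> not approaching (rel speed -2 <= 0)
Pair (2,3): pos 12,15 vel 4,1 -> gap=3, closing at 3/unit, collide at t=1
Earliest collision: t=1 between 2 and 3

Answer: 1 2 3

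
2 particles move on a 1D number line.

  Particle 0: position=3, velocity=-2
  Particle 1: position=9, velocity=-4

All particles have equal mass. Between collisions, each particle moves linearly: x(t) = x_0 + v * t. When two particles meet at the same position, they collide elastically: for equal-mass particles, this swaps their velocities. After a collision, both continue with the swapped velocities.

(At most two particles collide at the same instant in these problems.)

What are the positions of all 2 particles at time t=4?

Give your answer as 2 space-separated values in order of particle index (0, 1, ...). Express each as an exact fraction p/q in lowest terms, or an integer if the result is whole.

Answer: -7 -5

Derivation:
Collision at t=3: particles 0 and 1 swap velocities; positions: p0=-3 p1=-3; velocities now: v0=-4 v1=-2
Advance to t=4 (no further collisions before then); velocities: v0=-4 v1=-2; positions = -7 -5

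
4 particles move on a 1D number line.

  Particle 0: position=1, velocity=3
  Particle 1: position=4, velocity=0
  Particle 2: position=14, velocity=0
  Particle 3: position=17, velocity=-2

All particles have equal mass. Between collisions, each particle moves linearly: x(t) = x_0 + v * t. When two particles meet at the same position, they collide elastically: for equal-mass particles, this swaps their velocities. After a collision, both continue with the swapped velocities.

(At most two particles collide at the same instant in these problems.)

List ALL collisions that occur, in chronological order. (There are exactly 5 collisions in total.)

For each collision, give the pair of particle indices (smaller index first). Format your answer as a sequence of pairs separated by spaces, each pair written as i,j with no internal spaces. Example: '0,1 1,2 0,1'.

Answer: 0,1 2,3 1,2 2,3 0,1

Derivation:
Collision at t=1: particles 0 and 1 swap velocities; positions: p0=4 p1=4 p2=14 p3=15; velocities now: v0=0 v1=3 v2=0 v3=-2
Collision at t=3/2: particles 2 and 3 swap velocities; positions: p0=4 p1=11/2 p2=14 p3=14; velocities now: v0=0 v1=3 v2=-2 v3=0
Collision at t=16/5: particles 1 and 2 swap velocities; positions: p0=4 p1=53/5 p2=53/5 p3=14; velocities now: v0=0 v1=-2 v2=3 v3=0
Collision at t=13/3: particles 2 and 3 swap velocities; positions: p0=4 p1=25/3 p2=14 p3=14; velocities now: v0=0 v1=-2 v2=0 v3=3
Collision at t=13/2: particles 0 and 1 swap velocities; positions: p0=4 p1=4 p2=14 p3=41/2; velocities now: v0=-2 v1=0 v2=0 v3=3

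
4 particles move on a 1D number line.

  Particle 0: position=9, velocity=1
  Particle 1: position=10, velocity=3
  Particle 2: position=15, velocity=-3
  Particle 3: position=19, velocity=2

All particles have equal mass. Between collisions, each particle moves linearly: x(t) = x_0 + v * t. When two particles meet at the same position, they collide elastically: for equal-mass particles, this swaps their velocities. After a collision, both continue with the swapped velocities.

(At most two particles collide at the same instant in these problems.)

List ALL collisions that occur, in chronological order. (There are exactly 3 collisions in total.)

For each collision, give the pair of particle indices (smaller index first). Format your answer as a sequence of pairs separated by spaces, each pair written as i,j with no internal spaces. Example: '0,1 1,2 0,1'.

Answer: 1,2 0,1 2,3

Derivation:
Collision at t=5/6: particles 1 and 2 swap velocities; positions: p0=59/6 p1=25/2 p2=25/2 p3=62/3; velocities now: v0=1 v1=-3 v2=3 v3=2
Collision at t=3/2: particles 0 and 1 swap velocities; positions: p0=21/2 p1=21/2 p2=29/2 p3=22; velocities now: v0=-3 v1=1 v2=3 v3=2
Collision at t=9: particles 2 and 3 swap velocities; positions: p0=-12 p1=18 p2=37 p3=37; velocities now: v0=-3 v1=1 v2=2 v3=3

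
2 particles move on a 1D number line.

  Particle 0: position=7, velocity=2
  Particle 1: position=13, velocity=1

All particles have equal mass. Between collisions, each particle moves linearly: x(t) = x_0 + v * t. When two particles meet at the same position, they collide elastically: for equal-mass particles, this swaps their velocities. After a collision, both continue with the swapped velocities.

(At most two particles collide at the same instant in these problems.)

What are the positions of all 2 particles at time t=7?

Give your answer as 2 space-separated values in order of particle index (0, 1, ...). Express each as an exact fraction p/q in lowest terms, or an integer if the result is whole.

Collision at t=6: particles 0 and 1 swap velocities; positions: p0=19 p1=19; velocities now: v0=1 v1=2
Advance to t=7 (no further collisions before then); velocities: v0=1 v1=2; positions = 20 21

Answer: 20 21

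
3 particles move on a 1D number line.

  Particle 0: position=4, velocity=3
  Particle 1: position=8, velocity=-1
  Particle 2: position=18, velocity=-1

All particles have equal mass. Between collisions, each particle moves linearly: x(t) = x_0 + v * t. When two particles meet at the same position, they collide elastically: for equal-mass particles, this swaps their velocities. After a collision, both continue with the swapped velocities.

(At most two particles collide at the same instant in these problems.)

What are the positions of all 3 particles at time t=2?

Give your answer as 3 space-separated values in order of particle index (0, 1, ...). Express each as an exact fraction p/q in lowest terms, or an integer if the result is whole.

Answer: 6 10 16

Derivation:
Collision at t=1: particles 0 and 1 swap velocities; positions: p0=7 p1=7 p2=17; velocities now: v0=-1 v1=3 v2=-1
Advance to t=2 (no further collisions before then); velocities: v0=-1 v1=3 v2=-1; positions = 6 10 16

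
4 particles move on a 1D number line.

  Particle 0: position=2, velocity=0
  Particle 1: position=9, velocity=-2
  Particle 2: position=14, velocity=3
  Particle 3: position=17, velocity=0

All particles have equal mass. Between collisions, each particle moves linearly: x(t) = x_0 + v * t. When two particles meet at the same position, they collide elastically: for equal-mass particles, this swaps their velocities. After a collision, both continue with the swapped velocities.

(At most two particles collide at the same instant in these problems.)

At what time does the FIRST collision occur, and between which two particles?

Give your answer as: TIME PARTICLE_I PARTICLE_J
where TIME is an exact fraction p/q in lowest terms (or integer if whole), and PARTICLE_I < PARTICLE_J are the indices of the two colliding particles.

Pair (0,1): pos 2,9 vel 0,-2 -> gap=7, closing at 2/unit, collide at t=7/2
Pair (1,2): pos 9,14 vel -2,3 -> not approaching (rel speed -5 <= 0)
Pair (2,3): pos 14,17 vel 3,0 -> gap=3, closing at 3/unit, collide at t=1
Earliest collision: t=1 between 2 and 3

Answer: 1 2 3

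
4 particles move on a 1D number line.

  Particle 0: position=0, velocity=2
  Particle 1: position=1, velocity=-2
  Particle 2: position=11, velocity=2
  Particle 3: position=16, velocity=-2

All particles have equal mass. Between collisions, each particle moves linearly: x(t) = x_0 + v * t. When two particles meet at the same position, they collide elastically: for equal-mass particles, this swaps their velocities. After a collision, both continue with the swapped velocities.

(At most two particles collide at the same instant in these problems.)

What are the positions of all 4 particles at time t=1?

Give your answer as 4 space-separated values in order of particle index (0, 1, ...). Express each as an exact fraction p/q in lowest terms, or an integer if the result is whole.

Answer: -1 2 13 14

Derivation:
Collision at t=1/4: particles 0 and 1 swap velocities; positions: p0=1/2 p1=1/2 p2=23/2 p3=31/2; velocities now: v0=-2 v1=2 v2=2 v3=-2
Advance to t=1 (no further collisions before then); velocities: v0=-2 v1=2 v2=2 v3=-2; positions = -1 2 13 14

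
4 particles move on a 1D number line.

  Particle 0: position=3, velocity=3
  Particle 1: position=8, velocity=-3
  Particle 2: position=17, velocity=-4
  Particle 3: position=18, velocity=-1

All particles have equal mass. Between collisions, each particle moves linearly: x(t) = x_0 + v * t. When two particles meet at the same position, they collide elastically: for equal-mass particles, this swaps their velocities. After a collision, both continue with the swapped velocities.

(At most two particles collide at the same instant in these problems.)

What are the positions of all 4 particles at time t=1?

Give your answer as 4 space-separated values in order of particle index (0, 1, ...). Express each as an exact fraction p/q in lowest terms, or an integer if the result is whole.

Collision at t=5/6: particles 0 and 1 swap velocities; positions: p0=11/2 p1=11/2 p2=41/3 p3=103/6; velocities now: v0=-3 v1=3 v2=-4 v3=-1
Advance to t=1 (no further collisions before then); velocities: v0=-3 v1=3 v2=-4 v3=-1; positions = 5 6 13 17

Answer: 5 6 13 17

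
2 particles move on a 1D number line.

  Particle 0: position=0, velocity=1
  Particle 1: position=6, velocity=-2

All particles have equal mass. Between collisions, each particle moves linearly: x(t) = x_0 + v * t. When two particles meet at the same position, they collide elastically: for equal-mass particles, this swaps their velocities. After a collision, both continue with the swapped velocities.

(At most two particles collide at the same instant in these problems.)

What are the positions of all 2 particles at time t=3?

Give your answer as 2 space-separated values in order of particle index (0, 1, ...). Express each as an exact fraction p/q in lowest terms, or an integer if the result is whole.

Answer: 0 3

Derivation:
Collision at t=2: particles 0 and 1 swap velocities; positions: p0=2 p1=2; velocities now: v0=-2 v1=1
Advance to t=3 (no further collisions before then); velocities: v0=-2 v1=1; positions = 0 3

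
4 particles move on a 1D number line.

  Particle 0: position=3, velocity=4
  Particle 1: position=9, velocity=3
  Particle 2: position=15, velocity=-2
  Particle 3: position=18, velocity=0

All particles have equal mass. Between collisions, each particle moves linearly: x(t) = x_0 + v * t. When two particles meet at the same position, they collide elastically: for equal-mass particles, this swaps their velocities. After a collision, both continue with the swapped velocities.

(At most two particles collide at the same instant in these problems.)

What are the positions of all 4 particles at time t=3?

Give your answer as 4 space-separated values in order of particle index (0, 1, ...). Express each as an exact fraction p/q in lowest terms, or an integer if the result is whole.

Answer: 9 15 18 18

Derivation:
Collision at t=6/5: particles 1 and 2 swap velocities; positions: p0=39/5 p1=63/5 p2=63/5 p3=18; velocities now: v0=4 v1=-2 v2=3 v3=0
Collision at t=2: particles 0 and 1 swap velocities; positions: p0=11 p1=11 p2=15 p3=18; velocities now: v0=-2 v1=4 v2=3 v3=0
Collision at t=3: particles 2 and 3 swap velocities; positions: p0=9 p1=15 p2=18 p3=18; velocities now: v0=-2 v1=4 v2=0 v3=3
Advance to t=3 (no further collisions before then); velocities: v0=-2 v1=4 v2=0 v3=3; positions = 9 15 18 18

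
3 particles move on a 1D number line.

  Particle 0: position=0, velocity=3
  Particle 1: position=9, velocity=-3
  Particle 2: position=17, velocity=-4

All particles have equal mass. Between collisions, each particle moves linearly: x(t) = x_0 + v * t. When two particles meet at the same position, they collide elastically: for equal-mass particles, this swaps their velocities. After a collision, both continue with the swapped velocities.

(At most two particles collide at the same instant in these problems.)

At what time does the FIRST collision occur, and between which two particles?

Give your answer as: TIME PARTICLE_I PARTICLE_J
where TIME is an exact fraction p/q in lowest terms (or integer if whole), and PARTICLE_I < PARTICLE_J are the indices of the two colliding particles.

Answer: 3/2 0 1

Derivation:
Pair (0,1): pos 0,9 vel 3,-3 -> gap=9, closing at 6/unit, collide at t=3/2
Pair (1,2): pos 9,17 vel -3,-4 -> gap=8, closing at 1/unit, collide at t=8
Earliest collision: t=3/2 between 0 and 1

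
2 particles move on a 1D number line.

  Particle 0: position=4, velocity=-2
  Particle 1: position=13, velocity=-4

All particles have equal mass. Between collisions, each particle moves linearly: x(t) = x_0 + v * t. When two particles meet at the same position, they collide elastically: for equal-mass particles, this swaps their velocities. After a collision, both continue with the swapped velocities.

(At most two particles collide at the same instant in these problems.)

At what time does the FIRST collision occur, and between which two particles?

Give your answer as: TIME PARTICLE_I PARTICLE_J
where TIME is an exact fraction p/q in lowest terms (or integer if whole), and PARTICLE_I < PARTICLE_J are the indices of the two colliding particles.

Pair (0,1): pos 4,13 vel -2,-4 -> gap=9, closing at 2/unit, collide at t=9/2
Earliest collision: t=9/2 between 0 and 1

Answer: 9/2 0 1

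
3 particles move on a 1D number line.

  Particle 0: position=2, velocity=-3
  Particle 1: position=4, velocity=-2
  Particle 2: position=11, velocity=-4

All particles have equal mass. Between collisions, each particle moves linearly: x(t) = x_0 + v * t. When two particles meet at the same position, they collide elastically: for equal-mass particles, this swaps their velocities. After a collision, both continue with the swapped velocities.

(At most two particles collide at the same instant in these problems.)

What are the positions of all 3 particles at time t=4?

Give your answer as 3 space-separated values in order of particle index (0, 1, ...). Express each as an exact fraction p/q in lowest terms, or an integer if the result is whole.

Collision at t=7/2: particles 1 and 2 swap velocities; positions: p0=-17/2 p1=-3 p2=-3; velocities now: v0=-3 v1=-4 v2=-2
Advance to t=4 (no further collisions before then); velocities: v0=-3 v1=-4 v2=-2; positions = -10 -5 -4

Answer: -10 -5 -4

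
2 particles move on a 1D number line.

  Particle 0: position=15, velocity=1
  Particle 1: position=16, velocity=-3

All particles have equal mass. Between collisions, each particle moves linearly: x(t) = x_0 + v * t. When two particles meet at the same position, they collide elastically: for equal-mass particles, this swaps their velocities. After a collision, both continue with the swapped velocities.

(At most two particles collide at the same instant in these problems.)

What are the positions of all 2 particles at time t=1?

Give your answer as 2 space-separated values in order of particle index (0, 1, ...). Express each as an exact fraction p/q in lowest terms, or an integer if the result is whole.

Collision at t=1/4: particles 0 and 1 swap velocities; positions: p0=61/4 p1=61/4; velocities now: v0=-3 v1=1
Advance to t=1 (no further collisions before then); velocities: v0=-3 v1=1; positions = 13 16

Answer: 13 16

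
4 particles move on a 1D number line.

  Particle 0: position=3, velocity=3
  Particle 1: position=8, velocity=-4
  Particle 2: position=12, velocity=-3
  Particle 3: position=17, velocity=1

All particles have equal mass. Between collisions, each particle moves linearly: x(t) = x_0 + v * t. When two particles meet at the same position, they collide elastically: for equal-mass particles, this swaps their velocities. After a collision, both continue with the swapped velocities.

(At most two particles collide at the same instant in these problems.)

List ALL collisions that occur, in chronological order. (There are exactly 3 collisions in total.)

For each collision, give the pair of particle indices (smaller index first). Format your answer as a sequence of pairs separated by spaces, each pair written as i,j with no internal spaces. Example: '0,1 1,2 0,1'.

Collision at t=5/7: particles 0 and 1 swap velocities; positions: p0=36/7 p1=36/7 p2=69/7 p3=124/7; velocities now: v0=-4 v1=3 v2=-3 v3=1
Collision at t=3/2: particles 1 and 2 swap velocities; positions: p0=2 p1=15/2 p2=15/2 p3=37/2; velocities now: v0=-4 v1=-3 v2=3 v3=1
Collision at t=7: particles 2 and 3 swap velocities; positions: p0=-20 p1=-9 p2=24 p3=24; velocities now: v0=-4 v1=-3 v2=1 v3=3

Answer: 0,1 1,2 2,3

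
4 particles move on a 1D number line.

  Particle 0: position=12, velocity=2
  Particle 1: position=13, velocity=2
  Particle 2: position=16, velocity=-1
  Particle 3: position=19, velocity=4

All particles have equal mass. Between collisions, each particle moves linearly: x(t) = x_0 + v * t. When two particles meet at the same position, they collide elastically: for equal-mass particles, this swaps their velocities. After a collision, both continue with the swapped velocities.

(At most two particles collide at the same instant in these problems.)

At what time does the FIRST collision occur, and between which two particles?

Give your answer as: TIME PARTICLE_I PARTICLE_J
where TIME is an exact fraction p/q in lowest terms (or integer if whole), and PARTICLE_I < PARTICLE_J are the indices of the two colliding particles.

Pair (0,1): pos 12,13 vel 2,2 -> not approaching (rel speed 0 <= 0)
Pair (1,2): pos 13,16 vel 2,-1 -> gap=3, closing at 3/unit, collide at t=1
Pair (2,3): pos 16,19 vel -1,4 -> not approaching (rel speed -5 <= 0)
Earliest collision: t=1 between 1 and 2

Answer: 1 1 2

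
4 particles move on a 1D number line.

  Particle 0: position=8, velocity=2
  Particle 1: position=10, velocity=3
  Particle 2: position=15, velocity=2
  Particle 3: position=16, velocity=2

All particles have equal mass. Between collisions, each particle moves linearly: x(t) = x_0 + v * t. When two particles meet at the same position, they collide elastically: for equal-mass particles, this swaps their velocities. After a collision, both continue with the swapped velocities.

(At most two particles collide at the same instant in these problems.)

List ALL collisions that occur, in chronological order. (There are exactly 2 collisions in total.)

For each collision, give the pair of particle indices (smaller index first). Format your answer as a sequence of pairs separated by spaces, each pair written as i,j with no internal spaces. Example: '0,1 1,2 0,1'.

Collision at t=5: particles 1 and 2 swap velocities; positions: p0=18 p1=25 p2=25 p3=26; velocities now: v0=2 v1=2 v2=3 v3=2
Collision at t=6: particles 2 and 3 swap velocities; positions: p0=20 p1=27 p2=28 p3=28; velocities now: v0=2 v1=2 v2=2 v3=3

Answer: 1,2 2,3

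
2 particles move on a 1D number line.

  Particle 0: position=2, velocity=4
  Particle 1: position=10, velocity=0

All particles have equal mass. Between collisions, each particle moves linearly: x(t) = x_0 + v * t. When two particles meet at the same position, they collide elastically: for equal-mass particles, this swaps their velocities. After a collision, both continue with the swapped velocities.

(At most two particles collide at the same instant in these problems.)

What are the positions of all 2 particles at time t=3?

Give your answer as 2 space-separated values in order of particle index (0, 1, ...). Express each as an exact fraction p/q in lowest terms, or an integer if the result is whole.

Collision at t=2: particles 0 and 1 swap velocities; positions: p0=10 p1=10; velocities now: v0=0 v1=4
Advance to t=3 (no further collisions before then); velocities: v0=0 v1=4; positions = 10 14

Answer: 10 14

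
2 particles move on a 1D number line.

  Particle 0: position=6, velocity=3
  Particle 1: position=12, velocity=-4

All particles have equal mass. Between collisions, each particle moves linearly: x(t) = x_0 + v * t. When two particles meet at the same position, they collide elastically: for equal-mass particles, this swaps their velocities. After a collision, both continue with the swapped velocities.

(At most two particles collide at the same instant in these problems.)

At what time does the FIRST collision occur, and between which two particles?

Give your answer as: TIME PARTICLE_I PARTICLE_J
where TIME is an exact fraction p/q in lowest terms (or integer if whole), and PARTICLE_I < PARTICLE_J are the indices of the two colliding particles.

Answer: 6/7 0 1

Derivation:
Pair (0,1): pos 6,12 vel 3,-4 -> gap=6, closing at 7/unit, collide at t=6/7
Earliest collision: t=6/7 between 0 and 1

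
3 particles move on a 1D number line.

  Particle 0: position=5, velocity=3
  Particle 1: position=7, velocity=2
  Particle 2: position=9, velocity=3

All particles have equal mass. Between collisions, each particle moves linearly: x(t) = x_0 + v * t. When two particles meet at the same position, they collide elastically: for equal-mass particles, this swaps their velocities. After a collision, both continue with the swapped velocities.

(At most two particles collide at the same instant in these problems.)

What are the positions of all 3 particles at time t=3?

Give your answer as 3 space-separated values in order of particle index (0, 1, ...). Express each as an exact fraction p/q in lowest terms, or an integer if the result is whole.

Collision at t=2: particles 0 and 1 swap velocities; positions: p0=11 p1=11 p2=15; velocities now: v0=2 v1=3 v2=3
Advance to t=3 (no further collisions before then); velocities: v0=2 v1=3 v2=3; positions = 13 14 18

Answer: 13 14 18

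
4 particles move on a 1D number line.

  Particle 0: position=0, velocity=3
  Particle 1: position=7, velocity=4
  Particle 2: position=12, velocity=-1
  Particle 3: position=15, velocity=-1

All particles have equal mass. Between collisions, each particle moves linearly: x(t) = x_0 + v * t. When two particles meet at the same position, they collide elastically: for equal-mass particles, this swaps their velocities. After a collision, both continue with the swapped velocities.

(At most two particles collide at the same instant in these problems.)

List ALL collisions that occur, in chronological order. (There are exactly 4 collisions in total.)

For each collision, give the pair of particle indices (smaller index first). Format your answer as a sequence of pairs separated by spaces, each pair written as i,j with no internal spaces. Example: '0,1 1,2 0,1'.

Answer: 1,2 2,3 0,1 1,2

Derivation:
Collision at t=1: particles 1 and 2 swap velocities; positions: p0=3 p1=11 p2=11 p3=14; velocities now: v0=3 v1=-1 v2=4 v3=-1
Collision at t=8/5: particles 2 and 3 swap velocities; positions: p0=24/5 p1=52/5 p2=67/5 p3=67/5; velocities now: v0=3 v1=-1 v2=-1 v3=4
Collision at t=3: particles 0 and 1 swap velocities; positions: p0=9 p1=9 p2=12 p3=19; velocities now: v0=-1 v1=3 v2=-1 v3=4
Collision at t=15/4: particles 1 and 2 swap velocities; positions: p0=33/4 p1=45/4 p2=45/4 p3=22; velocities now: v0=-1 v1=-1 v2=3 v3=4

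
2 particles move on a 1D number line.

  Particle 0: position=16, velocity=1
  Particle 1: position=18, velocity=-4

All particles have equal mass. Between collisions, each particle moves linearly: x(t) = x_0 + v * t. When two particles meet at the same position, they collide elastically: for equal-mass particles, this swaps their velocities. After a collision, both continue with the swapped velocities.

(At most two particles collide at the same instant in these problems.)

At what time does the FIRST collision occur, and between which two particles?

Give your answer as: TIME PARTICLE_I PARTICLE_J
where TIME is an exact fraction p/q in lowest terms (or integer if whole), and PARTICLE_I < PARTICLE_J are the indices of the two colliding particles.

Answer: 2/5 0 1

Derivation:
Pair (0,1): pos 16,18 vel 1,-4 -> gap=2, closing at 5/unit, collide at t=2/5
Earliest collision: t=2/5 between 0 and 1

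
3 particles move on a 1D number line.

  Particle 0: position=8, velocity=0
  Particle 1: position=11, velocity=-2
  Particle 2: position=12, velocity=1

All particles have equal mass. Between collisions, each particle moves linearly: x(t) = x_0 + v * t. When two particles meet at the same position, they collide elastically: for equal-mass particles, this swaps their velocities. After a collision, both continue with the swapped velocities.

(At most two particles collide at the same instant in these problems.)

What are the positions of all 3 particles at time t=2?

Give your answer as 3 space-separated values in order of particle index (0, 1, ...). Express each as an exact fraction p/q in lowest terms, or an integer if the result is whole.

Collision at t=3/2: particles 0 and 1 swap velocities; positions: p0=8 p1=8 p2=27/2; velocities now: v0=-2 v1=0 v2=1
Advance to t=2 (no further collisions before then); velocities: v0=-2 v1=0 v2=1; positions = 7 8 14

Answer: 7 8 14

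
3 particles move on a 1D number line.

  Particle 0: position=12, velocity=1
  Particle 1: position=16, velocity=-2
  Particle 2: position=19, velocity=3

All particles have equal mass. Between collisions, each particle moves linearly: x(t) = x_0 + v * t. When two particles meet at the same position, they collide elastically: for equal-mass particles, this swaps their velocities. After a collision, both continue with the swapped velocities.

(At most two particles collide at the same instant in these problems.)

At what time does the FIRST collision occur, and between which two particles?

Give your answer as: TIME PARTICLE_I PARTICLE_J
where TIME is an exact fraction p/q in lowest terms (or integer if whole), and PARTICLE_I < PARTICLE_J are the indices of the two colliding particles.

Pair (0,1): pos 12,16 vel 1,-2 -> gap=4, closing at 3/unit, collide at t=4/3
Pair (1,2): pos 16,19 vel -2,3 -> not approaching (rel speed -5 <= 0)
Earliest collision: t=4/3 between 0 and 1

Answer: 4/3 0 1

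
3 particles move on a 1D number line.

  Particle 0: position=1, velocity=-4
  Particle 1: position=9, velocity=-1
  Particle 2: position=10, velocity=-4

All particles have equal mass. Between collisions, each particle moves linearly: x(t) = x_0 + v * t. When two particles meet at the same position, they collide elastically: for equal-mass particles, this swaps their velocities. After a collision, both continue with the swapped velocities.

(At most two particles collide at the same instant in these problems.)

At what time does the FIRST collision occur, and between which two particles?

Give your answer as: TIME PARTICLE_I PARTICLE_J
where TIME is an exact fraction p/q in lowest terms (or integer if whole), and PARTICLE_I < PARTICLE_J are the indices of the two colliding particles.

Answer: 1/3 1 2

Derivation:
Pair (0,1): pos 1,9 vel -4,-1 -> not approaching (rel speed -3 <= 0)
Pair (1,2): pos 9,10 vel -1,-4 -> gap=1, closing at 3/unit, collide at t=1/3
Earliest collision: t=1/3 between 1 and 2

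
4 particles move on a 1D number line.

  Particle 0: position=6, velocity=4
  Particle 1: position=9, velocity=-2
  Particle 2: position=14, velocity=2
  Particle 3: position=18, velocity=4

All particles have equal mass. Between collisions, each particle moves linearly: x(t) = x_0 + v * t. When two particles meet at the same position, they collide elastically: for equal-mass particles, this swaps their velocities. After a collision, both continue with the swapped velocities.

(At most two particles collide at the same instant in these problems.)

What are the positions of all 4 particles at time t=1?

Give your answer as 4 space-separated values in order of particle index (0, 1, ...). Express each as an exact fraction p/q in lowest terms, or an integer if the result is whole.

Collision at t=1/2: particles 0 and 1 swap velocities; positions: p0=8 p1=8 p2=15 p3=20; velocities now: v0=-2 v1=4 v2=2 v3=4
Advance to t=1 (no further collisions before then); velocities: v0=-2 v1=4 v2=2 v3=4; positions = 7 10 16 22

Answer: 7 10 16 22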